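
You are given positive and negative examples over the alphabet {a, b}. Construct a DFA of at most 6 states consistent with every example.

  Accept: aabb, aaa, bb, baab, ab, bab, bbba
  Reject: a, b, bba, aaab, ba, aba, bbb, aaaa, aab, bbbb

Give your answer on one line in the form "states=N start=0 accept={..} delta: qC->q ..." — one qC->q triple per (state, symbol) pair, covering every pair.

states=5 start=0 accept={0,4} delta: 0a->1 0b->2 1a->3 1b->0 2a->2 2b->4 3a->0 3b->1 4a->1 4b->3

State merging on the prefix tree: take the shortest (then alphabetical) example prefix whose next move is undefined and point that move at state 0, else 1, else 2, ...; a target is out if some Accept/Reject pair would then sit in one state with the same input left (inseparable). If every existing state is out, open a new one.
a: 0a undefined. 0a->0: no, aaa/a meet in 0. Open state 1: 0a->1.
b: 0b undefined. 0b->0: no, bb/b meet in 0. 0b->1: no, baab/aaab meet in 1 with "aab" left. Open state 2: 0b->2.
aa: 1a undefined. 1a->0: no, aaa/a meet in 1. 1a->1: no, aaa/a meet in 1. 1a->2: no, aabb/bbb meet in 2 with "bb" left. Open state 3: 1a->3.
ab: 1b undefined. 1b->0: ok.
ba: 2a undefined. 2a->0: no, baab/ba meet in 0. 2a->1: no, baab/aab meet in 3 with "b" left. 2a->2: ok.
bb: 2b undefined. 2b->0: no, bb/bbbb meet in 0. 2b->1: no, bb/a meet in 1. 2b->2: no, bb/b meet in 2. 2b->3: no, aabb/bbbb meet in 3 with "bb" left. Open state 4: 2b->4.
aaa: 3a undefined. 3a->0: ok.
aab: 3b undefined. 3b->0: no, aabb/b meet in 2. 3b->1: ok.
bba: 4a undefined. 4a->0: no, aabb/bba meet in 0. 4a->1: ok.
bbb: 4b undefined. 4b->0: no, aabb/bbb meet in 0. 4b->1: no, aabb/bbbb meet in 0. 4b->2: no, bb/bbbb meet in 4. 4b->3: ok.
All examples now run through 5 states with every (state, symbol) defined. Accept strings end in {0,4}, Reject strings end in {1,2,3}; accept={0,4}.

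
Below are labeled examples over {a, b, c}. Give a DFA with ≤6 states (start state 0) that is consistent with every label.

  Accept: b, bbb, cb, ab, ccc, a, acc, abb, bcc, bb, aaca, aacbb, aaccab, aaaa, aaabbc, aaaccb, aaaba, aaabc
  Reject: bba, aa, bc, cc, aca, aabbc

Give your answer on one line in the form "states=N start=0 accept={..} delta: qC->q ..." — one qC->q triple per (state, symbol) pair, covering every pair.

states=4 start=0 accept={0,1} delta: 0a->1 0b->1 0c->1 1a->2 1b->1 1c->2 2a->3 2b->0 2c->0 3a->0 3b->3 3c->0

State merging on the prefix tree: take the shortest (then alphabetical) example prefix whose next move is undefined and point that move at state 0, else 1, else 2, ...; a target is out if some Accept/Reject pair would then sit in one state with the same input left (inseparable). If every existing state is out, open a new one.
a: 0a undefined. 0a->0: no, a/aa meet in 0. Open state 1: 0a->1.
b: 0b undefined. 0b->0: no, a/bba meet in 1. 0b->1: ok.
c: 0c undefined. 0c->0: no, ccc/cc meet in 0. 0c->1: ok.
aa: 1a undefined. 1a->0: no, aaca/aa meet in 0. 1a->1: no, b/aa meet in 1. Open state 2: 1a->2.
ab: 1b undefined. 1b->0: no, b/bba meet in 1. 1b->1: ok.
ac: 1c undefined. 1c->0: no, b/aca meet in 1. 1c->1: no, b/bc meet in 1. 1c->2: ok.
aaa: 2a undefined. 2a->0: no, aaabbc/bba meet in 2. 2a->1: no, b/aca meet in 1. 2a->2: no, aaaa/bba meet in 2. Open state 3: 2a->3.
aab: 2b undefined. 2b->0: ok.
aac: 2c undefined. 2c->0: ok.
aaaa: 3a undefined. 3a->0: ok.
aaab: 3b undefined. 3b->0: no, aaabbc/bba meet in 2. 3b->1: no, aaabbc/bba meet in 2. 3b->2: no, aaaba/aca meet in 3. 3b->3: ok.
aaac: 3c undefined. 3c->0: ok.
All examples now run through 4 states with every (state, symbol) defined. Accept strings end in {0,1}, Reject strings end in {2,3}; accept={0,1}.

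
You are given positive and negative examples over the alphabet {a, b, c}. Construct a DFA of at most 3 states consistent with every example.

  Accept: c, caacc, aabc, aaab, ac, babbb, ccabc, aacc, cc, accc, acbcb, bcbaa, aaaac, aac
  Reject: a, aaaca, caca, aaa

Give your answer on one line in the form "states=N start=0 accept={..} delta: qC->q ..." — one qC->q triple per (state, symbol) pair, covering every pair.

Fold the examples into a partial DFA from state 0: repeatedly fix the first undefined (state, symbol) met by the shortest-then-alphabetical prefix, trying targets in increasing order and rejecting any under which an Accept and a Reject string meet in one state with the same remainder; add a state when all current targets are rejected. Accepting states are where Accept strings end.
a: 0a undefined. 0a->0: ok.
b: 0b undefined. 0b->0: no, aaab/a meet in 0. Open state 1: 0b->1.
c: 0c undefined. 0c->0: no, c/a meet in 0. 0c->1: ok.
ba: 1a undefined. 1a->0: ok.
bc: 1c undefined. 1c->0: no, caacc/a meet in 0. 1c->1: ok.
acb: 1b undefined. 1b->0: no, acbcb/a meet in 0. 1b->1: no, bcbaa/a meet in 0. Open state 2: 1b->2.
acbc: 2c undefined. 2c->0: ok.
bcba: 2a undefined. 2a->0: no, bcbaa/a meet in 0. 2a->1: no, bcbaa/a meet in 0. 2a->2: ok.
babbb: 2b undefined. 2b->0: no, babbb/a meet in 0. 2b->1: ok.
All examples now run through 3 states with every (state, symbol) defined. Accept strings end in {1,2}, Reject strings end in {0}; accept={1,2}.

states=3 start=0 accept={1,2} delta: 0a->0 0b->1 0c->1 1a->0 1b->2 1c->1 2a->2 2b->1 2c->0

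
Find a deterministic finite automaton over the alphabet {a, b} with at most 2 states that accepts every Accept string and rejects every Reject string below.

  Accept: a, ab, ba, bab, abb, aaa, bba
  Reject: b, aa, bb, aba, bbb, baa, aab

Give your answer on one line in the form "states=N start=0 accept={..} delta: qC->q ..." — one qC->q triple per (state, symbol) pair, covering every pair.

states=2 start=0 accept={1} delta: 0a->1 0b->0 1a->0 1b->1

Grow the machine one transition at a time. Run the examples from 0; the earliest place one falls off (shortest prefix, ties alphabetical) gets sent to the lowest-numbered state that keeps every Accept/Reject pair distinguishable — a pair clashes when both reach the same state with identical unread suffix — and to a fresh state only if none does.
a: 0a undefined. 0a->0: no, a/aa meet in 0. Open state 1: 0a->1.
b: 0b undefined. 0b->0: ok.
aa: 1a undefined. 1a->0: ok.
ab: 1b undefined. 1b->0: no, a/aba meet in 1. 1b->1: ok.
All examples now run through 2 states with every (state, symbol) defined. Accept strings end in {1}, Reject strings end in {0}; accept={1}.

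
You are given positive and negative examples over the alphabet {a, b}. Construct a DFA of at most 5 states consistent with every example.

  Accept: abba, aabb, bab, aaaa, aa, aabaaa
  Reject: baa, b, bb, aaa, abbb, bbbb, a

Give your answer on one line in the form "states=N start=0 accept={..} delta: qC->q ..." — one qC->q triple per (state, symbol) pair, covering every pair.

states=4 start=0 accept={2,3} delta: 0a->1 0b->1 1a->2 1b->0 2a->1 2b->3 3a->0 3b->2

Grow the machine one transition at a time. Run the examples from 0; the earliest place one falls off (shortest prefix, ties alphabetical) gets sent to the lowest-numbered state that keeps every Accept/Reject pair distinguishable — a pair clashes when both reach the same state with identical unread suffix — and to a fresh state only if none does.
a: 0a undefined. 0a->0: no, aabb/bb meet in 0 with "bb" left. Open state 1: 0a->1.
b: 0b undefined. 0b->0: no, aa/baa meet in 1 with "a" left. 0b->1: ok.
aa: 1a undefined. 1a->0: no, aabb/bb meet in 1 with "b" left. 1a->1: no, bab/bb meet in 1 with "b" left. Open state 2: 1a->2.
ab: 1b undefined. 1b->0: ok.
aaa: 2a undefined. 2a->0: no, aaaa/b meet in 1. 2a->1: ok.
aab: 2b undefined. 2b->0: no, aabb/baa meet in 1. 2b->1: no, aabb/bb meet in 0. 2b->2: no, aabaaa/baa meet in 1. Open state 3: 2b->3.
aaba: 3a undefined. 3a->0: ok.
aabb: 3b undefined. 3b->0: no, aabb/bb meet in 0. 3b->1: no, aabb/baa meet in 1. 3b->2: ok.
All examples now run through 4 states with every (state, symbol) defined. Accept strings end in {2,3}, Reject strings end in {0,1}; accept={2,3}.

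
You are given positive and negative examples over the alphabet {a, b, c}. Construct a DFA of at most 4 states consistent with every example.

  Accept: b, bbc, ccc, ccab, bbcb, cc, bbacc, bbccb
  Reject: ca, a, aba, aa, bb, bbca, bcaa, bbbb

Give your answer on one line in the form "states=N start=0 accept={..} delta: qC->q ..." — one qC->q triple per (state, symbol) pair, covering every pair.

states=4 start=0 accept={1,3} delta: 0a->0 0b->1 0c->1 1a->0 1b->2 1c->1 2a->0 2b->1 2c->3 3a->0 3b->1 3c->0

State merging on the prefix tree: take the shortest (then alphabetical) example prefix whose next move is undefined and point that move at state 0, else 1, else 2, ...; a target is out if some Accept/Reject pair would then sit in one state with the same input left (inseparable). If every existing state is out, open a new one.
a: 0a undefined. 0a->0: ok.
b: 0b undefined. 0b->0: no, b/a meet in 0. Open state 1: 0b->1.
c: 0c undefined. 0c->0: no, ccc/ca meet in 0. 0c->1: ok.
bb: 1b undefined. 1b->0: no, bbcb/a meet in 0. 1b->1: no, b/bb meet in 1. Open state 2: 1b->2.
bc: 1c undefined. 1c->0: no, cc/a meet in 0. 1c->1: ok.
ca: 1a undefined. 1a->0: ok.
bba: 2a undefined. 2a->0: ok.
bbb: 2b undefined. 2b->0: no, b/bbbb meet in 1. 2b->1: ok.
bbc: 2c undefined. 2c->0: no, bbc/ca meet in 0. 2c->1: no, bbcb/bb meet in 2. 2c->2: no, bbc/bb meet in 2. Open state 3: 2c->3.
bbca: 3a undefined. 3a->0: ok.
bbcb: 3b undefined. 3b->0: no, bbcb/ca meet in 0. 3b->1: ok.
bbcc: 3c undefined. 3c->0: ok.
All examples now run through 4 states with every (state, symbol) defined. Accept strings end in {1,3}, Reject strings end in {0,2}; accept={1,3}.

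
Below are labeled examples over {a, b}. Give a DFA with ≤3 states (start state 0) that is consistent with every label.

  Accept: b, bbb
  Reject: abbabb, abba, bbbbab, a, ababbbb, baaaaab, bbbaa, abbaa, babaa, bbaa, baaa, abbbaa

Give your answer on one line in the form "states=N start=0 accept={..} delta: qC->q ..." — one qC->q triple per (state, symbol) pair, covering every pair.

states=3 start=0 accept={1} delta: 0a->0 0b->1 1a->2 1b->1 2a->2 2b->2

Fold the examples into a partial DFA from state 0: repeatedly fix the first undefined (state, symbol) met by the shortest-then-alphabetical prefix, trying targets in increasing order and rejecting any under which an Accept and a Reject string meet in one state with the same remainder; add a state when all current targets are rejected. Accepting states are where Accept strings end.
a: 0a undefined. 0a->0: ok.
b: 0b undefined. 0b->0: no, b/abbabb meet in 0. Open state 1: 0b->1.
ba: 1a undefined. 1a->0: no, b/baaaaab meet in 1. 1a->1: no, b/baaa meet in 1. Open state 2: 1a->2.
bb: 1b undefined. 1b->0: no, b/bbbbab meet in 1. 1b->1: ok.
baa: 2a undefined. 2a->0: no, b/baaaaab meet in 1. 2a->1: no, b/bbbaa meet in 1. 2a->2: ok.
bab: 2b undefined. 2b->0: no, b/abbabb meet in 1. 2b->1: no, b/abbabb meet in 1. 2b->2: ok.
All examples now run through 3 states with every (state, symbol) defined. Accept strings end in {1}, Reject strings end in {0,2}; accept={1}.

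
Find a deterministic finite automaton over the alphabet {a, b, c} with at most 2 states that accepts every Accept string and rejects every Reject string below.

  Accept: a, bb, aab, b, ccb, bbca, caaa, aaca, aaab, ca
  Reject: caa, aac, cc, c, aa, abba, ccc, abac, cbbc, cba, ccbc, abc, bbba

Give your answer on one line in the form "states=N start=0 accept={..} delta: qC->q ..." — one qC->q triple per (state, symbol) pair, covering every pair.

states=2 start=0 accept={1} delta: 0a->1 0b->1 0c->0 1a->0 1b->1 1c->0

Grow the machine one transition at a time. Run the examples from 0; the earliest place one falls off (shortest prefix, ties alphabetical) gets sent to the lowest-numbered state that keeps every Accept/Reject pair distinguishable — a pair clashes when both reach the same state with identical unread suffix — and to a fresh state only if none does.
a: 0a undefined. 0a->0: no, a/aa meet in 0. Open state 1: 0a->1.
b: 0b undefined. 0b->0: no, a/bbba meet in 1. 0b->1: ok.
c: 0c undefined. 0c->0: ok.
aa: 1a undefined. 1a->0: ok.
ab: 1b undefined. 1b->0: no, bb/caa meet in 0. 1b->1: ok.
abc: 1c undefined. 1c->0: ok.
All examples now run through 2 states with every (state, symbol) defined. Accept strings end in {1}, Reject strings end in {0}; accept={1}.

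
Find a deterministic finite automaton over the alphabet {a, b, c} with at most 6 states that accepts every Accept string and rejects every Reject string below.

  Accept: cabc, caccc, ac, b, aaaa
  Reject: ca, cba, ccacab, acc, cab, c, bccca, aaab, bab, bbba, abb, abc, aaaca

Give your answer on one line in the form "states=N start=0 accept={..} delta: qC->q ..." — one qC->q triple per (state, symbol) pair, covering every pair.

Grow the machine one transition at a time. Run the examples from 0; the earliest place one falls off (shortest prefix, ties alphabetical) gets sent to the lowest-numbered state that keeps every Accept/Reject pair distinguishable — a pair clashes when both reach the same state with identical unread suffix — and to a fresh state only if none does.
a: 0a undefined. 0a->0: no, ac/c meet in 0 with "c" left. Open state 1: 0a->1.
b: 0b undefined. 0b->0: ok.
c: 0c undefined. 0c->0: no, cabc/abc meet in 1 with "bc" left. 0c->1: ok.
aa: 1a undefined. 1a->0: no, cabc/c meet in 1. 1a->1: no, cabc/abc meet in 1 with "bc" left. Open state 2: 1a->2.
ab: 1b undefined. 1b->0: no, b/bab meet in 0. 1b->1: no, ac/abc meet in 1 with "c" left. 1b->2: ok.
ac: 1c undefined. 1c->0: ok.
aaa: 2a undefined. 2a->0: no, ac/cba meet in 0. 2a->1: no, aaaa/ca meet in 2. 2a->2: no, aaaa/ca meet in 2. Open state 3: 2a->3.
abb: 2b undefined. 2b->0: no, cabc/acc meet in 1. 2b->1: ok.
abc: 2c undefined. 2c->0: no, cabc/abc meet in 0. 2c->1: no, caccc/acc meet in 1. 2c->2: no, caccc/ca meet in 2. 2c->3: ok.
aaaa: 3a undefined. 3a->0: ok.
aaab: 3b undefined. 3b->0: no, cabc/aaab meet in 0. 3b->1: ok.
aaac: 3c undefined. 3c->0: no, caccc/acc meet in 1. 3c->1: ok.
All examples now run through 4 states with every (state, symbol) defined. Accept strings end in {0}, Reject strings end in {1,2,3}; accept={0}.

states=4 start=0 accept={0} delta: 0a->1 0b->0 0c->1 1a->2 1b->2 1c->0 2a->3 2b->1 2c->3 3a->0 3b->1 3c->1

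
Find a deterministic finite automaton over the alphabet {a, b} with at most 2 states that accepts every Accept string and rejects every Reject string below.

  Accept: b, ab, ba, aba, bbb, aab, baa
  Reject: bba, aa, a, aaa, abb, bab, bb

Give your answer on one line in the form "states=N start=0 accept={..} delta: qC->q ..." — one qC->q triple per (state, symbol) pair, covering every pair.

states=2 start=0 accept={1} delta: 0a->0 0b->1 1a->1 1b->0

State merging on the prefix tree: take the shortest (then alphabetical) example prefix whose next move is undefined and point that move at state 0, else 1, else 2, ...; a target is out if some Accept/Reject pair would then sit in one state with the same input left (inseparable). If every existing state is out, open a new one.
a: 0a undefined. 0a->0: ok.
b: 0b undefined. 0b->0: no, b/bba meet in 0. Open state 1: 0b->1.
ba: 1a undefined. 1a->0: no, b/bab meet in 1. 1a->1: ok.
bb: 1b undefined. 1b->0: ok.
All examples now run through 2 states with every (state, symbol) defined. Accept strings end in {1}, Reject strings end in {0}; accept={1}.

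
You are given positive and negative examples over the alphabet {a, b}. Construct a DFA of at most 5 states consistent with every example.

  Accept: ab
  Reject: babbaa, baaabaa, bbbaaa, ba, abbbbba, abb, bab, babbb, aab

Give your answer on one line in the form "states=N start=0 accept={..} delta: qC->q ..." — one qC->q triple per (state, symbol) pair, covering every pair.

Grow the machine one transition at a time. Run the examples from 0; the earliest place one falls off (shortest prefix, ties alphabetical) gets sent to the lowest-numbered state that keeps every Accept/Reject pair distinguishable — a pair clashes when both reach the same state with identical unread suffix — and to a fresh state only if none does.
a: 0a undefined. 0a->0: no, ab/aab meet in 0 with "b" left. Open state 1: 0a->1.
b: 0b undefined. 0b->0: no, ab/bab meet in 1 with "b" left. 0b->1: ok.
aa: 1a undefined. 1a->0: ok.
ab: 1b undefined. 1b->0: no, ab/babbaa meet in 0. 1b->1: no, ab/babbaa meet in 1. Open state 2: 1b->2.
abb: 2b undefined. 2b->0: ok.
babba: 2a undefined. 2a->0: ok.
All examples now run through 3 states with every (state, symbol) defined. Accept strings end in {2}, Reject strings end in {0,1}; accept={2}.

states=3 start=0 accept={2} delta: 0a->1 0b->1 1a->0 1b->2 2a->0 2b->0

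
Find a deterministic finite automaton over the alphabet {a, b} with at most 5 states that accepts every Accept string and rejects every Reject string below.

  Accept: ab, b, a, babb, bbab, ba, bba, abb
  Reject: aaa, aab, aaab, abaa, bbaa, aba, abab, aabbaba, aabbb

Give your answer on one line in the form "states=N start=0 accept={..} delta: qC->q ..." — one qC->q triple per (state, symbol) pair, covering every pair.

State merging on the prefix tree: take the shortest (then alphabetical) example prefix whose next move is undefined and point that move at state 0, else 1, else 2, ...; a target is out if some Accept/Reject pair would then sit in one state with the same input left (inseparable). If every existing state is out, open a new one.
a: 0a undefined. 0a->0: no, ab/aab meet in 0 with "b" left. Open state 1: 0a->1.
b: 0b undefined. 0b->0: ok.
aa: 1a undefined. 1a->0: no, ab/aaab meet in 1 with "b" left. 1a->1: no, ab/aab meet in 1 with "b" left. Open state 2: 1a->2.
ab: 1b undefined. 1b->0: no, ab/abab meet in 0. 1b->1: ok.
aaa: 2a undefined. 2a->0: no, b/aaa meet in 0. 2a->1: no, ab/aaa meet in 1. 2a->2: ok.
aab: 2b undefined. 2b->0: no, b/aab meet in 0. 2b->1: no, ab/aab meet in 1. 2b->2: ok.
All examples now run through 3 states with every (state, symbol) defined. Accept strings end in {0,1}, Reject strings end in {2}; accept={0,1}.

states=3 start=0 accept={0,1} delta: 0a->1 0b->0 1a->2 1b->1 2a->2 2b->2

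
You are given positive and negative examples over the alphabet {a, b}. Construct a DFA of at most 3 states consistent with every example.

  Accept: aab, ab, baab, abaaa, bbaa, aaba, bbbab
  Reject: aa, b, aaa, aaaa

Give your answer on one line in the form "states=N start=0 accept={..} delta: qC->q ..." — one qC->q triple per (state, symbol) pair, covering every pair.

states=3 start=0 accept={2} delta: 0a->1 0b->1 1a->1 1b->2 2a->2 2b->0

Fold the examples into a partial DFA from state 0: repeatedly fix the first undefined (state, symbol) met by the shortest-then-alphabetical prefix, trying targets in increasing order and rejecting any under which an Accept and a Reject string meet in one state with the same remainder; add a state when all current targets are rejected. Accepting states are where Accept strings end.
a: 0a undefined. 0a->0: no, aab/b meet in 0 with "b" left. Open state 1: 0a->1.
b: 0b undefined. 0b->0: no, bbaa/aa meet in 1 with "a" left. 0b->1: ok.
aa: 1a undefined. 1a->0: no, aab/b meet in 1. 1a->1: ok.
ab: 1b undefined. 1b->0: no, abaaa/aa meet in 1. 1b->1: no, aab/aa meet in 1. Open state 2: 1b->2.
aba: 2a undefined. 2a->0: no, abaaa/aa meet in 1. 2a->1: no, abaaa/aa meet in 1. 2a->2: ok.
bbb: 2b undefined. 2b->0: ok.
All examples now run through 3 states with every (state, symbol) defined. Accept strings end in {2}, Reject strings end in {1}; accept={2}.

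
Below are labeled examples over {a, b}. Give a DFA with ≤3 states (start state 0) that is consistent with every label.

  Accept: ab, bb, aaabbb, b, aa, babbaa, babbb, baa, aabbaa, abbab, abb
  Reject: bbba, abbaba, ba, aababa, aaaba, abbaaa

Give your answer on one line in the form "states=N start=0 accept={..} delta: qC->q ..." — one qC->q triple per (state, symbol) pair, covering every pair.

Fold the examples into a partial DFA from state 0: repeatedly fix the first undefined (state, symbol) met by the shortest-then-alphabetical prefix, trying targets in increasing order and rejecting any under which an Accept and a Reject string meet in one state with the same remainder; add a state when all current targets are rejected. Accepting states are where Accept strings end.
a: 0a undefined. 0a->0: ok.
b: 0b undefined. 0b->0: no, ab/bbba meet in 0. Open state 1: 0b->1.
ba: 1a undefined. 1a->0: no, aa/ba meet in 0. 1a->1: no, ab/ba meet in 1. Open state 2: 1a->2.
bb: 1b undefined. 1b->0: no, bb/abbaaa meet in 0. 1b->1: ok.
baa: 2a undefined. 2a->0: no, aa/abbaaa meet in 0. 2a->1: ok.
bab: 2b undefined. 2b->0: no, aa/abbaba meet in 0. 2b->1: ok.
All examples now run through 3 states with every (state, symbol) defined. Accept strings end in {0,1}, Reject strings end in {2}; accept={0,1}.

states=3 start=0 accept={0,1} delta: 0a->0 0b->1 1a->2 1b->1 2a->1 2b->1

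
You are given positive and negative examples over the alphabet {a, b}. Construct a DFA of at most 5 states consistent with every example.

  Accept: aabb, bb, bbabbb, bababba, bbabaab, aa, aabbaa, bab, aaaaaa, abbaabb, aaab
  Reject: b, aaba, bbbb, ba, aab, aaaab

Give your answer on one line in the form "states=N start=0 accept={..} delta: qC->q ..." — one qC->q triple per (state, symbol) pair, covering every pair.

states=3 start=0 accept={0,1} delta: 0a->1 0b->2 1a->0 1b->0 2a->2 2b->1

State merging on the prefix tree: take the shortest (then alphabetical) example prefix whose next move is undefined and point that move at state 0, else 1, else 2, ...; a target is out if some Accept/Reject pair would then sit in one state with the same input left (inseparable). If every existing state is out, open a new one.
a: 0a undefined. 0a->0: no, aaab/b meet in 0 with "b" left. Open state 1: 0a->1.
b: 0b undefined. 0b->0: no, bb/b meet in 0. 0b->1: no, aa/ba meet in 1 with "a" left. Open state 2: 0b->2.
aa: 1a undefined. 1a->0: ok.
ab: 1b undefined. 1b->0: ok.
ba: 2a undefined. 2a->0: no, aa/aaba meet in 0. 2a->1: no, bababba/aaba meet in 1. 2a->2: ok.
bb: 2b undefined. 2b->0: no, aabb/bbbb meet in 0. 2b->1: ok.
All examples now run through 3 states with every (state, symbol) defined. Accept strings end in {0,1}, Reject strings end in {2}; accept={0,1}.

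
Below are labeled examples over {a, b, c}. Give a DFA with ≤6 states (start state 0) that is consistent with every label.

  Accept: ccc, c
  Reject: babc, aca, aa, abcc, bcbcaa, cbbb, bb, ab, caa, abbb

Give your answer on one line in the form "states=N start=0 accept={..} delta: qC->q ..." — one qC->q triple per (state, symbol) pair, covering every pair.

State merging on the prefix tree: take the shortest (then alphabetical) example prefix whose next move is undefined and point that move at state 0, else 1, else 2, ...; a target is out if some Accept/Reject pair would then sit in one state with the same input left (inseparable). If every existing state is out, open a new one.
a: 0a undefined. 0a->0: ok.
b: 0b undefined. 0b->0: no, c/babc meet in 0 with "c" left. Open state 1: 0b->1.
c: 0c undefined. 0c->0: no, ccc/aca meet in 0. 0c->1: no, ccc/abcc meet in 1 with "cc" left. Open state 2: 0c->2.
ba: 1a undefined. 1a->0: ok.
bb: 1b undefined. 1b->0: ok.
bc: 1c undefined. 1c->0: no, c/abcc meet in 2. 1c->1: ok.
ca: 2a undefined. 2a->0: ok.
cb: 2b undefined. 2b->0: ok.
cc: 2c undefined. 2c->0: ok.
All examples now run through 3 states with every (state, symbol) defined. Accept strings end in {2}, Reject strings end in {0,1}; accept={2}.

states=3 start=0 accept={2} delta: 0a->0 0b->1 0c->2 1a->0 1b->0 1c->1 2a->0 2b->0 2c->0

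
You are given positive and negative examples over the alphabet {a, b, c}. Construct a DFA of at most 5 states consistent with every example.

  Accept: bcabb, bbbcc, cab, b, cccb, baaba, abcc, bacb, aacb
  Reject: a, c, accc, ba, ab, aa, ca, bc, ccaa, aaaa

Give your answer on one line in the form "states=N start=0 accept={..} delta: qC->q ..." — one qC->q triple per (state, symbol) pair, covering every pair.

Fold the examples into a partial DFA from state 0: repeatedly fix the first undefined (state, symbol) met by the shortest-then-alphabetical prefix, trying targets in increasing order and rejecting any under which an Accept and a Reject string meet in one state with the same remainder; add a state when all current targets are rejected. Accepting states are where Accept strings end.
a: 0a undefined. 0a->0: no, b/ab meet in 0 with "b" left. Open state 1: 0a->1.
b: 0b undefined. 0b->0: ok.
c: 0c undefined. 0c->0: no, bbbcc/c meet in 0. 0c->1: ok.
aa: 1a undefined. 1a->0: no, bcabb/aa meet in 0. 1a->1: no, cab/ab meet in 1 with "b" left. Open state 2: 1a->2.
ab: 1b undefined. 1b->0: no, b/ab meet in 0. 1b->1: ok.
ac: 1c undefined. 1c->0: no, bbbcc/accc meet in 0. 1c->1: no, bbbcc/a meet in 1. 1c->2: no, bbbcc/aa meet in 2. Open state 3: 1c->3.
aaa: 2a undefined. 2a->0: ok.
aac: 2c undefined. 2c->0: ok.
acc: 3c undefined. 3c->0: ok.
cab: 2b undefined. 2b->0: no, baaba/a meet in 1. 2b->1: no, bcabb/a meet in 1. 2b->2: no, bcabb/aa meet in 2. 2b->3: ok.
cca: 3a undefined. 3a->0: ok.
bacb: 3b undefined. 3b->0: ok.
All examples now run through 4 states with every (state, symbol) defined. Accept strings end in {0,3}, Reject strings end in {1,2}; accept={0,3}.

states=4 start=0 accept={0,3} delta: 0a->1 0b->0 0c->1 1a->2 1b->1 1c->3 2a->0 2b->3 2c->0 3a->0 3b->0 3c->0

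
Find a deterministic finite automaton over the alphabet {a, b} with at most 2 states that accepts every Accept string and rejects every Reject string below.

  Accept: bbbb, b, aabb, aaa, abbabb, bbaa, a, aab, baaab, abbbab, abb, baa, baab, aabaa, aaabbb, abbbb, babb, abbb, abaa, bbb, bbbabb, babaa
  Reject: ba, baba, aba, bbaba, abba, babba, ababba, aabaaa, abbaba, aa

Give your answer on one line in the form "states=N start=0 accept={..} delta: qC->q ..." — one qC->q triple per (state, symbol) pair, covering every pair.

Fold the examples into a partial DFA from state 0: repeatedly fix the first undefined (state, symbol) met by the shortest-then-alphabetical prefix, trying targets in increasing order and rejecting any under which an Accept and a Reject string meet in one state with the same remainder; add a state when all current targets are rejected. Accepting states are where Accept strings end.
a: 0a undefined. 0a->0: no, aaa/aa meet in 0. Open state 1: 0a->1.
b: 0b undefined. 0b->0: no, bbaa/aa meet in 1 with "a" left. 0b->1: ok.
aa: 1a undefined. 1a->0: ok.
ab: 1b undefined. 1b->0: no, bbbb/ba meet in 0. 1b->1: ok.
All examples now run through 2 states with every (state, symbol) defined. Accept strings end in {1}, Reject strings end in {0}; accept={1}.

states=2 start=0 accept={1} delta: 0a->1 0b->1 1a->0 1b->1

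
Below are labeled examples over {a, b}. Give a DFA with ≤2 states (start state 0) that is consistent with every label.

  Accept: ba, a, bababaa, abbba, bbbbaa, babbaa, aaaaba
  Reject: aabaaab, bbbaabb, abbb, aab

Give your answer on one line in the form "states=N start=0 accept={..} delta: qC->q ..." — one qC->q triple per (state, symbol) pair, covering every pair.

Grow the machine one transition at a time. Run the examples from 0; the earliest place one falls off (shortest prefix, ties alphabetical) gets sent to the lowest-numbered state that keeps every Accept/Reject pair distinguishable — a pair clashes when both reach the same state with identical unread suffix — and to a fresh state only if none does.
a: 0a undefined. 0a->0: ok.
b: 0b undefined. 0b->0: no, ba/aabaaab meet in 0. Open state 1: 0b->1.
ba: 1a undefined. 1a->0: ok.
bb: 1b undefined. 1b->0: no, ba/bbbaabb meet in 0. 1b->1: ok.
All examples now run through 2 states with every (state, symbol) defined. Accept strings end in {0}, Reject strings end in {1}; accept={0}.

states=2 start=0 accept={0} delta: 0a->0 0b->1 1a->0 1b->1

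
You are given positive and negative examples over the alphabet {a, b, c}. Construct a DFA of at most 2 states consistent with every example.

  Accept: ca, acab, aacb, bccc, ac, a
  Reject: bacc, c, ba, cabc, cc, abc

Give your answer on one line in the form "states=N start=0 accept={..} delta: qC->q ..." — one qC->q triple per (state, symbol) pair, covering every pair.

states=2 start=0 accept={1} delta: 0a->1 0b->1 0c->0 1a->0 1b->0 1c->1

Fold the examples into a partial DFA from state 0: repeatedly fix the first undefined (state, symbol) met by the shortest-then-alphabetical prefix, trying targets in increasing order and rejecting any under which an Accept and a Reject string meet in one state with the same remainder; add a state when all current targets are rejected. Accepting states are where Accept strings end.
a: 0a undefined. 0a->0: no, ac/c meet in 0 with "c" left. Open state 1: 0a->1.
b: 0b undefined. 0b->0: no, a/ba meet in 1. 0b->1: ok.
c: 0c undefined. 0c->0: ok.
aa: 1a undefined. 1a->0: ok.
ab: 1b undefined. 1b->0: ok.
ac: 1c undefined. 1c->0: no, acab/bacc meet in 0. 1c->1: ok.
All examples now run through 2 states with every (state, symbol) defined. Accept strings end in {1}, Reject strings end in {0}; accept={1}.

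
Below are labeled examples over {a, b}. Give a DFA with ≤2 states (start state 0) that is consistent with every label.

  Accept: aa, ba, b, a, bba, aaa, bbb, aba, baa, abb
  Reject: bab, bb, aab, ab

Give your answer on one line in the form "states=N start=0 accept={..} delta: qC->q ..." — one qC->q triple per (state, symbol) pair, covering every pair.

Fold the examples into a partial DFA from state 0: repeatedly fix the first undefined (state, symbol) met by the shortest-then-alphabetical prefix, trying targets in increasing order and rejecting any under which an Accept and a Reject string meet in one state with the same remainder; add a state when all current targets are rejected. Accepting states are where Accept strings end.
a: 0a undefined. 0a->0: no, b/aab meet in 0 with "b" left. Open state 1: 0a->1.
b: 0b undefined. 0b->0: no, b/bb meet in 0. 0b->1: ok.
aa: 1a undefined. 1a->0: no, b/bab meet in 1. 1a->1: ok.
ab: 1b undefined. 1b->0: ok.
All examples now run through 2 states with every (state, symbol) defined. Accept strings end in {1}, Reject strings end in {0}; accept={1}.

states=2 start=0 accept={1} delta: 0a->1 0b->1 1a->1 1b->0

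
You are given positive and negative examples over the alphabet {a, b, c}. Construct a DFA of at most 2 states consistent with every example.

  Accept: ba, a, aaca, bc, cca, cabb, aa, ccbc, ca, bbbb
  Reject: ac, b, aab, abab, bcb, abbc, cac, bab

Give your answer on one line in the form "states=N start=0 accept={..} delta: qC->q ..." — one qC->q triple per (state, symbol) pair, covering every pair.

State merging on the prefix tree: take the shortest (then alphabetical) example prefix whose next move is undefined and point that move at state 0, else 1, else 2, ...; a target is out if some Accept/Reject pair would then sit in one state with the same input left (inseparable). If every existing state is out, open a new one.
a: 0a undefined. 0a->0: ok.
b: 0b undefined. 0b->0: no, ba/b meet in 0. Open state 1: 0b->1.
c: 0c undefined. 0c->0: no, a/ac meet in 0. 0c->1: ok.
ba: 1a undefined. 1a->0: ok.
bb: 1b undefined. 1b->0: ok.
bc: 1c undefined. 1c->0: ok.
All examples now run through 2 states with every (state, symbol) defined. Accept strings end in {0}, Reject strings end in {1}; accept={0}.

states=2 start=0 accept={0} delta: 0a->0 0b->1 0c->1 1a->0 1b->0 1c->0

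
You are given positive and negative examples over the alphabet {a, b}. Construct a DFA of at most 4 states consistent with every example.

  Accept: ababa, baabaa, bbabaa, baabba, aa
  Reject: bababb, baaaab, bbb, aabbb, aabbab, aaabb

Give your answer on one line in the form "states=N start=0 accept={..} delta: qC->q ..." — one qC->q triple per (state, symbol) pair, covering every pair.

states=2 start=0 accept={0} delta: 0a->0 0b->1 1a->0 1b->1

State merging on the prefix tree: take the shortest (then alphabetical) example prefix whose next move is undefined and point that move at state 0, else 1, else 2, ...; a target is out if some Accept/Reject pair would then sit in one state with the same input left (inseparable). If every existing state is out, open a new one.
a: 0a undefined. 0a->0: ok.
b: 0b undefined. 0b->0: no, ababa/bababb meet in 0. Open state 1: 0b->1.
ba: 1a undefined. 1a->0: ok.
bb: 1b undefined. 1b->0: no, ababa/bababb meet in 0. 1b->1: ok.
All examples now run through 2 states with every (state, symbol) defined. Accept strings end in {0}, Reject strings end in {1}; accept={0}.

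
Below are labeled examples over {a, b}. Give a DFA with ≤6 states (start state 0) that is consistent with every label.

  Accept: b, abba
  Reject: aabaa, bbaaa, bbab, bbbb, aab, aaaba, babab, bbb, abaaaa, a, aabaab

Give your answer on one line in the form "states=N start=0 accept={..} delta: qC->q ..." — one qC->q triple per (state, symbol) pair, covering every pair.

states=4 start=0 accept={2} delta: 0a->1 0b->2 1a->1 1b->0 2a->2 2b->3 3a->1 3b->1

State merging on the prefix tree: take the shortest (then alphabetical) example prefix whose next move is undefined and point that move at state 0, else 1, else 2, ...; a target is out if some Accept/Reject pair would then sit in one state with the same input left (inseparable). If every existing state is out, open a new one.
a: 0a undefined. 0a->0: no, b/aab meet in 0 with "b" left. Open state 1: 0a->1.
b: 0b undefined. 0b->0: no, b/bbbb meet in 0. 0b->1: no, b/a meet in 1. Open state 2: 0b->2.
aa: 1a undefined. 1a->0: no, b/aab meet in 2. 1a->1: ok.
ab: 1b undefined. 1b->0: ok.
ba: 2a undefined. 2a->0: no, b/babab meet in 2. 2a->1: no, abba/aabaa meet in 1. 2a->2: ok.
bb: 2b undefined. 2b->0: no, b/bbb meet in 2. 2b->1: no, b/bbbb meet in 2. 2b->2: no, b/bbaaa meet in 2. Open state 3: 2b->3.
bba: 3a undefined. 3a->0: no, b/bbab meet in 2. 3a->1: ok.
bbb: 3b undefined. 3b->0: no, b/bbbb meet in 2. 3b->1: ok.
All examples now run through 4 states with every (state, symbol) defined. Accept strings end in {2}, Reject strings end in {0,1}; accept={2}.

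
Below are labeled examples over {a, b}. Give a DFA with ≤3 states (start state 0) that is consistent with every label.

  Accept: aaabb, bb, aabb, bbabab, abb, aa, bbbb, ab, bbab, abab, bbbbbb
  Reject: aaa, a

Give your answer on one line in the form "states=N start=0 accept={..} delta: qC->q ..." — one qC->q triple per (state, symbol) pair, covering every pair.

states=2 start=0 accept={0} delta: 0a->1 0b->0 1a->0 1b->0

Fold the examples into a partial DFA from state 0: repeatedly fix the first undefined (state, symbol) met by the shortest-then-alphabetical prefix, trying targets in increasing order and rejecting any under which an Accept and a Reject string meet in one state with the same remainder; add a state when all current targets are rejected. Accepting states are where Accept strings end.
a: 0a undefined. 0a->0: no, aa/aaa meet in 0. Open state 1: 0a->1.
b: 0b undefined. 0b->0: ok.
aa: 1a undefined. 1a->0: ok.
ab: 1b undefined. 1b->0: ok.
All examples now run through 2 states with every (state, symbol) defined. Accept strings end in {0}, Reject strings end in {1}; accept={0}.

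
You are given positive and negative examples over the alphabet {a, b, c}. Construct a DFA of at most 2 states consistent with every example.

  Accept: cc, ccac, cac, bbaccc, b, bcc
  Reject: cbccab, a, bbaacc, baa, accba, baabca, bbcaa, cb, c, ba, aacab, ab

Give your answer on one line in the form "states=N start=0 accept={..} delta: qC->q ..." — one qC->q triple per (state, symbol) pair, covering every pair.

states=2 start=0 accept={0} delta: 0a->1 0b->0 0c->1 1a->1 1b->1 1c->0

Fold the examples into a partial DFA from state 0: repeatedly fix the first undefined (state, symbol) met by the shortest-then-alphabetical prefix, trying targets in increasing order and rejecting any under which an Accept and a Reject string meet in one state with the same remainder; add a state when all current targets are rejected. Accepting states are where Accept strings end.
a: 0a undefined. 0a->0: no, b/ab meet in 0 with "b" left. Open state 1: 0a->1.
b: 0b undefined. 0b->0: ok.
c: 0c undefined. 0c->0: no, cc/cb meet in 0. 0c->1: ok.
aa: 1a undefined. 1a->0: no, cc/bbaacc meet in 1 with "c" left. 1a->1: ok.
ab: 1b undefined. 1b->0: no, b/cb meet in 0. 1b->1: ok.
ac: 1c undefined. 1c->0: ok.
All examples now run through 2 states with every (state, symbol) defined. Accept strings end in {0}, Reject strings end in {1}; accept={0}.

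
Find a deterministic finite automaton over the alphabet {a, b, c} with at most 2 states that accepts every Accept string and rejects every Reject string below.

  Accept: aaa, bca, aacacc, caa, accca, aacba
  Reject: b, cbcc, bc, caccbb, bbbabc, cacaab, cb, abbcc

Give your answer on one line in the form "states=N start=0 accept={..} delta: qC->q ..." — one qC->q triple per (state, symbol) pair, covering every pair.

Grow the machine one transition at a time. Run the examples from 0; the earliest place one falls off (shortest prefix, ties alphabetical) gets sent to the lowest-numbered state that keeps every Accept/Reject pair distinguishable — a pair clashes when both reach the same state with identical unread suffix — and to a fresh state only if none does.
a: 0a undefined. 0a->0: ok.
b: 0b undefined. 0b->0: no, aaa/b meet in 0. Open state 1: 0b->1.
c: 0c undefined. 0c->0: ok.
bb: 1b undefined. 1b->0: no, aaa/caccbb meet in 0. 1b->1: ok.
bc: 1c undefined. 1c->0: no, aaa/cbcc meet in 0. 1c->1: ok.
bca: 1a undefined. 1a->0: ok.
All examples now run through 2 states with every (state, symbol) defined. Accept strings end in {0}, Reject strings end in {1}; accept={0}.

states=2 start=0 accept={0} delta: 0a->0 0b->1 0c->0 1a->0 1b->1 1c->1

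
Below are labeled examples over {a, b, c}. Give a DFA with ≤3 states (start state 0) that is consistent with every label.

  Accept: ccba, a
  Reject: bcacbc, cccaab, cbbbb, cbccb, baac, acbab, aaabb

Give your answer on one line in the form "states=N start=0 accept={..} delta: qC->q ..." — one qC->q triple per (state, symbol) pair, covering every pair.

states=3 start=0 accept={0,2} delta: 0a->0 0b->1 0c->0 1a->2 1b->1 1c->1 2a->1 2b->1 2c->0

Grow the machine one transition at a time. Run the examples from 0; the earliest place one falls off (shortest prefix, ties alphabetical) gets sent to the lowest-numbered state that keeps every Accept/Reject pair distinguishable — a pair clashes when both reach the same state with identical unread suffix — and to a fresh state only if none does.
a: 0a undefined. 0a->0: ok.
b: 0b undefined. 0b->0: no, a/aaabb meet in 0. Open state 1: 0b->1.
c: 0c undefined. 0c->0: ok.
ba: 1a undefined. 1a->0: no, ccba/baac meet in 0. 1a->1: no, ccba/cccaab meet in 1. Open state 2: 1a->2.
bc: 1c undefined. 1c->0: no, a/bcacbc meet in 0. 1c->1: ok.
baa: 2a undefined. 2a->0: no, a/baac meet in 0. 2a->1: ok.
cbb: 1b undefined. 1b->0: no, a/cbbbb meet in 0. 1b->1: ok.
bcac: 2c undefined. 2c->0: ok.
acbab: 2b undefined. 2b->0: no, a/acbab meet in 0. 2b->1: ok.
All examples now run through 3 states with every (state, symbol) defined. Accept strings end in {0,2}, Reject strings end in {1}; accept={0,2}.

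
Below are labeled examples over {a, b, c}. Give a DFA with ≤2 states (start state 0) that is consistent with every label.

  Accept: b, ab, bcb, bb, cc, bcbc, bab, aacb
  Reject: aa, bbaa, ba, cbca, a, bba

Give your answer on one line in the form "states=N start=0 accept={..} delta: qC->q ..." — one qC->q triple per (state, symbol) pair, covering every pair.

Grow the machine one transition at a time. Run the examples from 0; the earliest place one falls off (shortest prefix, ties alphabetical) gets sent to the lowest-numbered state that keeps every Accept/Reject pair distinguishable — a pair clashes when both reach the same state with identical unread suffix — and to a fresh state only if none does.
a: 0a undefined. 0a->0: ok.
b: 0b undefined. 0b->0: no, b/aa meet in 0. Open state 1: 0b->1.
c: 0c undefined. 0c->0: no, cc/aa meet in 0. 0c->1: ok.
ba: 1a undefined. 1a->0: ok.
bb: 1b undefined. 1b->0: no, bb/aa meet in 0. 1b->1: ok.
bc: 1c undefined. 1c->0: no, cc/aa meet in 0. 1c->1: ok.
All examples now run through 2 states with every (state, symbol) defined. Accept strings end in {1}, Reject strings end in {0}; accept={1}.

states=2 start=0 accept={1} delta: 0a->0 0b->1 0c->1 1a->0 1b->1 1c->1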